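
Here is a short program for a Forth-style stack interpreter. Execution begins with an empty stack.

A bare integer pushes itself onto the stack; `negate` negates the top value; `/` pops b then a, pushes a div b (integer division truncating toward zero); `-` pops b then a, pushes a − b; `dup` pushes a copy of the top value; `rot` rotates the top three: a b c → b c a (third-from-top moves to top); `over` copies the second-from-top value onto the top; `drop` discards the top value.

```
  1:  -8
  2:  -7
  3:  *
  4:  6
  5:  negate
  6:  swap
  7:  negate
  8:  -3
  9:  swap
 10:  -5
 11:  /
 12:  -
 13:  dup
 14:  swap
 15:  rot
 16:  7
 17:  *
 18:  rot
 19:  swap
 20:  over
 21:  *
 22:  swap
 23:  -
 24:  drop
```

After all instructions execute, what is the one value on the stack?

-8     : -8
-7     : -8 -7
*      : 56
6      : 56 6
negate : 56 -6
swap   : -6 56
negate : -6 -56
-3     : -6 -56 -3
swap   : -6 -3 -56
-5     : -6 -3 -56 -5
/      : -6 -3 11
-      : -6 -14
dup    : -6 -14 -14
swap   : -6 -14 -14
rot    : -14 -14 -6
7      : -14 -14 -6 7
*      : -14 -14 -42
rot    : -14 -42 -14
swap   : -14 -14 -42
over   : -14 -14 -42 -14
*      : -14 -14 588
swap   : -14 588 -14
-      : -14 602
drop   : -14

-14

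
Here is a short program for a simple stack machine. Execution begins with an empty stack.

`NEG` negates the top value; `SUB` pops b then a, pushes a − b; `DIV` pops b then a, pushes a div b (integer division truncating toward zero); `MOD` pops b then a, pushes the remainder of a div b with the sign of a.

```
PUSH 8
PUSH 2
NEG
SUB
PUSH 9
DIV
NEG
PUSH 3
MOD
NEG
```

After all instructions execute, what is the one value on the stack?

1

PUSH 8 : [8]
PUSH 2 : [8, 2]
NEG    : [8, -2]
SUB    : [10]
PUSH 9 : [10, 9]
DIV    : [1]
NEG    : [-1]
PUSH 3 : [-1, 3]
MOD    : [-1]
NEG    : [1]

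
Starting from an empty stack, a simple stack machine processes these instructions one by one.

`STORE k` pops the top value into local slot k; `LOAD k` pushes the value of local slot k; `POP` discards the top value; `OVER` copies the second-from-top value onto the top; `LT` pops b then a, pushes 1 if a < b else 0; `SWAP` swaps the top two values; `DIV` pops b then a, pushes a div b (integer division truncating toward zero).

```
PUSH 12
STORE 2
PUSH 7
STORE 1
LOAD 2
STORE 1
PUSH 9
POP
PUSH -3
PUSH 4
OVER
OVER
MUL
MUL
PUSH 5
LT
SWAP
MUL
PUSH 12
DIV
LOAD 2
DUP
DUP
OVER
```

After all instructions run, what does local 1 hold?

12

PUSH 12 : [12]
STORE 2 : []
PUSH 7  : [7]
STORE 1 : []
LOAD 2  : [12]
STORE 1 : []
PUSH 9  : [9]
POP     : []
PUSH -3 : [-3]
PUSH 4  : [-3, 4]
OVER    : [-3, 4, -3]
OVER    : [-3, 4, -3, 4]
MUL     : [-3, 4, -12]
MUL     : [-3, -48]
PUSH 5  : [-3, -48, 5]
LT      : [-3, 1]
SWAP    : [1, -3]
MUL     : [-3]
PUSH 12 : [-3, 12]
DIV     : [0]
LOAD 2  : [0, 12]
DUP     : [0, 12, 12]
DUP     : [0, 12, 12, 12]
OVER    : [0, 12, 12, 12, 12]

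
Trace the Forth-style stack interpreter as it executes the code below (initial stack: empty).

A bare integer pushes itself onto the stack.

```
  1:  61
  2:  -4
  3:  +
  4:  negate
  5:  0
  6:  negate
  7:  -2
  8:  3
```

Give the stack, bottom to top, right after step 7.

[-57, 0, -2]

61      61
-4      61 -4
+       57
negate  -57
0       -57 0
negate  -57 0
-2      -57 0 -2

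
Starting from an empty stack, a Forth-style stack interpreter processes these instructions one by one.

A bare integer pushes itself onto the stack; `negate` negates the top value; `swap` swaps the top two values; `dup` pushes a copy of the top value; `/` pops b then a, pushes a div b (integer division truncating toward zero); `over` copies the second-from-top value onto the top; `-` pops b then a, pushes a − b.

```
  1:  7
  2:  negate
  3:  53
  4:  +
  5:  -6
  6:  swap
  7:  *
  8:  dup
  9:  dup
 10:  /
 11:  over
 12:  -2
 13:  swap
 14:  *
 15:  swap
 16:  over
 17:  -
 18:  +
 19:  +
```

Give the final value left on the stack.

-275

7      → 7
negate → -7
53     → -7 53
+      → 46
-6     → 46 -6
swap   → -6 46
*      → -276
dup    → -276 -276
dup    → -276 -276 -276
/      → -276 1
over   → -276 1 -276
-2     → -276 1 -276 -2
swap   → -276 1 -2 -276
*      → -276 1 552
swap   → -276 552 1
over   → -276 552 1 552
-      → -276 552 -551
+      → -276 1
+      → -275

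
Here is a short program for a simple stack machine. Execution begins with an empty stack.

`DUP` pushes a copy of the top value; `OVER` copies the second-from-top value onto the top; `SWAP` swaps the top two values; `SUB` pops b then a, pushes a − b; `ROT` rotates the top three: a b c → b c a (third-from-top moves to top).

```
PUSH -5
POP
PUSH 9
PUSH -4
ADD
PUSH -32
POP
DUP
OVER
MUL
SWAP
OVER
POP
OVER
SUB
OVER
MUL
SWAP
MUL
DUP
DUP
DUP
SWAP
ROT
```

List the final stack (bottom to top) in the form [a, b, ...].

PUSH -5   [-5]
POP       []
PUSH 9    [9]
PUSH -4   [9, -4]
ADD       [5]
PUSH -32  [5, -32]
POP       [5]
DUP       [5, 5]
OVER      [5, 5, 5]
MUL       [5, 25]
SWAP      [25, 5]
OVER      [25, 5, 25]
POP       [25, 5]
OVER      [25, 5, 25]
SUB       [25, -20]
OVER      [25, -20, 25]
MUL       [25, -500]
SWAP      [-500, 25]
MUL       [-12500]
DUP       [-12500, -12500]
DUP       [-12500, -12500, -12500]
DUP       [-12500, -12500, -12500, -12500]
SWAP      [-12500, -12500, -12500, -12500]
ROT       [-12500, -12500, -12500, -12500]

[-12500, -12500, -12500, -12500]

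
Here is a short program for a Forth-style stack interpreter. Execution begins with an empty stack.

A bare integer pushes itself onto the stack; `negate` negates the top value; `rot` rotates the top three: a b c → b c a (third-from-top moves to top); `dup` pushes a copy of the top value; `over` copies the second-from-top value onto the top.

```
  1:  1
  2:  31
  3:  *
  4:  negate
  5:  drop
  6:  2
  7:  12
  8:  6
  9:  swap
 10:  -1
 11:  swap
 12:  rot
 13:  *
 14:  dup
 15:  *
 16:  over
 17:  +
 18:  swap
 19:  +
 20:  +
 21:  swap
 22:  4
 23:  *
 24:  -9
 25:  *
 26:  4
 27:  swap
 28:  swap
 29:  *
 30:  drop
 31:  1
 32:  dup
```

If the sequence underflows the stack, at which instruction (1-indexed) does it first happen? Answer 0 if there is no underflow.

21

1      -> [1]
31     -> [1, 31]
*      -> [31]
negate -> [-31]
drop   -> []
2      -> [2]
12     -> [2, 12]
6      -> [2, 12, 6]
swap   -> [2, 6, 12]
-1     -> [2, 6, 12, -1]
swap   -> [2, 6, -1, 12]
rot    -> [2, -1, 12, 6]
*      -> [2, -1, 72]
dup    -> [2, -1, 72, 72]
*      -> [2, -1, 5184]
over   -> [2, -1, 5184, -1]
+      -> [2, -1, 5183]
swap   -> [2, 5183, -1]
+      -> [2, 5182]
+      -> [5184]
swap  — needs 2 operands, stack has 1 → underflow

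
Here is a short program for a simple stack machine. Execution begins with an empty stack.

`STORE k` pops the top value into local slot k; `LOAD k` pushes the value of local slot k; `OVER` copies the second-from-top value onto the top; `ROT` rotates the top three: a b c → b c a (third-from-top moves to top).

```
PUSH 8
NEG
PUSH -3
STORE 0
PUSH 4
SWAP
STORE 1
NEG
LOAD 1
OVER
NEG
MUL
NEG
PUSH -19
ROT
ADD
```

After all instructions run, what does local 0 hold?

-3

PUSH 8   → 8
NEG      → -8
PUSH -3  → -8 -3
STORE 0  → -8
PUSH 4   → -8 4
SWAP     → 4 -8
STORE 1  → 4
NEG      → -4
LOAD 1   → -4 -8
OVER     → -4 -8 -4
NEG      → -4 -8 4
MUL      → -4 -32
NEG      → -4 32
PUSH -19 → -4 32 -19
ROT      → 32 -19 -4
ADD      → 32 -23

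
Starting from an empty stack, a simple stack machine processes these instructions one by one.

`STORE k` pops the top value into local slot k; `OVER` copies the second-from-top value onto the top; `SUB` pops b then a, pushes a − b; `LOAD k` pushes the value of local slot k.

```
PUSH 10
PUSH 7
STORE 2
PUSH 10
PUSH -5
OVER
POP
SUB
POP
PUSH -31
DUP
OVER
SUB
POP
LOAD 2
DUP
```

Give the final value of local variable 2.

7

PUSH 10  -> 10
PUSH 7   -> 10 7
STORE 2  -> 10
PUSH 10  -> 10 10
PUSH -5  -> 10 10 -5
OVER     -> 10 10 -5 10
POP      -> 10 10 -5
SUB      -> 10 15
POP      -> 10
PUSH -31 -> 10 -31
DUP      -> 10 -31 -31
OVER     -> 10 -31 -31 -31
SUB      -> 10 -31 0
POP      -> 10 -31
LOAD 2   -> 10 -31 7
DUP      -> 10 -31 7 7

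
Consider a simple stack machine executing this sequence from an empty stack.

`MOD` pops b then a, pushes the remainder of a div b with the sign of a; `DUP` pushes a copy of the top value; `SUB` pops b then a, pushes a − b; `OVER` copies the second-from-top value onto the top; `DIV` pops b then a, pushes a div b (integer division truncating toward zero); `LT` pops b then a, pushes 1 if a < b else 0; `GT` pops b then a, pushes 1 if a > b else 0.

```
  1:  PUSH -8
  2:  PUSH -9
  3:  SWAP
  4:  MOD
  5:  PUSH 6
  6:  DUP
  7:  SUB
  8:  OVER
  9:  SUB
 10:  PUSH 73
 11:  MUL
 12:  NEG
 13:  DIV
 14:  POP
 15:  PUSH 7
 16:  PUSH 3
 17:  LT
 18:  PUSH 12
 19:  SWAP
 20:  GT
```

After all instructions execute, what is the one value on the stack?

PUSH -8 : -8
PUSH -9 : -8 -9
SWAP    : -9 -8
MOD     : -1
PUSH 6  : -1 6
DUP     : -1 6 6
SUB     : -1 0
OVER    : -1 0 -1
SUB     : -1 1
PUSH 73 : -1 1 73
MUL     : -1 73
NEG     : -1 -73
DIV     : 0
POP     : (empty)
PUSH 7  : 7
PUSH 3  : 7 3
LT      : 0
PUSH 12 : 0 12
SWAP    : 12 0
GT      : 1

1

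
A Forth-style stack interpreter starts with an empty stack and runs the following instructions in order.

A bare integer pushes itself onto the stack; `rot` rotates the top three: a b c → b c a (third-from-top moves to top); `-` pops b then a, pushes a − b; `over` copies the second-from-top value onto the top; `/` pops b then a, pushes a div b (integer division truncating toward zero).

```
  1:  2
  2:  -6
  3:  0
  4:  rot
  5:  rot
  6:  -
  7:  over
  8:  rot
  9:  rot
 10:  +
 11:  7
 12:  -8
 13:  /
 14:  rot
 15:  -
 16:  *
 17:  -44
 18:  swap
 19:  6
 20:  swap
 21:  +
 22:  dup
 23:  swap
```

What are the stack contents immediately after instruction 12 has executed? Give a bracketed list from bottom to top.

[0, 8, 7, -8]

2    : 2
-6   : 2 -6
0    : 2 -6 0
rot  : -6 0 2
rot  : 0 2 -6
-    : 0 8
over : 0 8 0
rot  : 8 0 0
rot  : 0 0 8
+    : 0 8
7    : 0 8 7
-8   : 0 8 7 -8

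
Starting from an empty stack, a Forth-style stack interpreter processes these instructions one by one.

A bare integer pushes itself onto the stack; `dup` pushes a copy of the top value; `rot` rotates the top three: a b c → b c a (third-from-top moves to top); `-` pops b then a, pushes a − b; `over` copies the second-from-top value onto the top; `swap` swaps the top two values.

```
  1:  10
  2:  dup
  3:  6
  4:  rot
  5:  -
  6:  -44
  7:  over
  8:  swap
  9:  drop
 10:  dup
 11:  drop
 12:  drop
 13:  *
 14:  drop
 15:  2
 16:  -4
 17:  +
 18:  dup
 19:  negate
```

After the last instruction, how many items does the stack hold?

10     -> [10]
dup    -> [10, 10]
6      -> [10, 10, 6]
rot    -> [10, 6, 10]
-      -> [10, -4]
-44    -> [10, -4, -44]
over   -> [10, -4, -44, -4]
swap   -> [10, -4, -4, -44]
drop   -> [10, -4, -4]
dup    -> [10, -4, -4, -4]
drop   -> [10, -4, -4]
drop   -> [10, -4]
*      -> [-40]
drop   -> []
2      -> [2]
-4     -> [2, -4]
+      -> [-2]
dup    -> [-2, -2]
negate -> [-2, 2]

2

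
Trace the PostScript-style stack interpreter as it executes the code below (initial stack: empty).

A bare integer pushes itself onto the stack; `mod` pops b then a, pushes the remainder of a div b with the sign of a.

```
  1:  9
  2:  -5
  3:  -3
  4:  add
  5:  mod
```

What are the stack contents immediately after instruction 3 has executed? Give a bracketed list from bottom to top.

9  → 9
-5 → 9 -5
-3 → 9 -5 -3

[9, -5, -3]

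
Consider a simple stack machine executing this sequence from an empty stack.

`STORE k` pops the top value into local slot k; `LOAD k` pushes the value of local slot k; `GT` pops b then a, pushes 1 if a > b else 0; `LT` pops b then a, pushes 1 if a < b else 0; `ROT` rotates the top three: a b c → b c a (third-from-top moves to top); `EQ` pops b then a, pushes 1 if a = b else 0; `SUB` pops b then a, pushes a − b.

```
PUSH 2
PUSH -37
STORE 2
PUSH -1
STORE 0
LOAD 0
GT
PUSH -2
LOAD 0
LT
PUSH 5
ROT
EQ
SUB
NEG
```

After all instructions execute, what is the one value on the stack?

PUSH 2   → 2
PUSH -37 → 2 -37
STORE 2  → 2
PUSH -1  → 2 -1
STORE 0  → 2
LOAD 0   → 2 -1
GT       → 1
PUSH -2  → 1 -2
LOAD 0   → 1 -2 -1
LT       → 1 1
PUSH 5   → 1 1 5
ROT      → 1 5 1
EQ       → 1 0
SUB      → 1
NEG      → -1

-1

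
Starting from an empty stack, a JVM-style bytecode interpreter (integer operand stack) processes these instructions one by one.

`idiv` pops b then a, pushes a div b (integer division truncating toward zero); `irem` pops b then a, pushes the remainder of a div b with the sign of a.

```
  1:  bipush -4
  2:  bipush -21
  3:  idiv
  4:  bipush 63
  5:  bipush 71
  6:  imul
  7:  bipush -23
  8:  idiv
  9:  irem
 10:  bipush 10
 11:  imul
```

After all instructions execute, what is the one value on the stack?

bipush -4  -> [-4]
bipush -21 -> [-4, -21]
idiv       -> [0]
bipush 63  -> [0, 63]
bipush 71  -> [0, 63, 71]
imul       -> [0, 4473]
bipush -23 -> [0, 4473, -23]
idiv       -> [0, -194]
irem       -> [0]
bipush 10  -> [0, 10]
imul       -> [0]

0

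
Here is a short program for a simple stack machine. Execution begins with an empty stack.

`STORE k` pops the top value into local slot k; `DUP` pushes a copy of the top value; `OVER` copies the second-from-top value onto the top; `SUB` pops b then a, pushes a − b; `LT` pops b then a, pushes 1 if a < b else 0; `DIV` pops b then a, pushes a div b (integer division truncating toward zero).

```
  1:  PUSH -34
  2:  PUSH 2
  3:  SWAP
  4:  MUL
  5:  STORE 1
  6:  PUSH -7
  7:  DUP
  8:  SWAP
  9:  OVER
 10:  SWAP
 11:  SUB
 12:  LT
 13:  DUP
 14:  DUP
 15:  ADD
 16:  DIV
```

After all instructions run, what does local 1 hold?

-68

PUSH -34  [-34]
PUSH 2    [-34, 2]
SWAP      [2, -34]
MUL       [-68]
STORE 1   []
PUSH -7   [-7]
DUP       [-7, -7]
SWAP      [-7, -7]
OVER      [-7, -7, -7]
SWAP      [-7, -7, -7]
SUB       [-7, 0]
LT        [1]
DUP       [1, 1]
DUP       [1, 1, 1]
ADD       [1, 2]
DIV       [0]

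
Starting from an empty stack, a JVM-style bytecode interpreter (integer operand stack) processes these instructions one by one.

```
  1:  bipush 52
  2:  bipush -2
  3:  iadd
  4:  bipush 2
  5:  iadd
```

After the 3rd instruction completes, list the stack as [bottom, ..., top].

[50]

bipush 52 → [52]
bipush -2 → [52, -2]
iadd      → [50]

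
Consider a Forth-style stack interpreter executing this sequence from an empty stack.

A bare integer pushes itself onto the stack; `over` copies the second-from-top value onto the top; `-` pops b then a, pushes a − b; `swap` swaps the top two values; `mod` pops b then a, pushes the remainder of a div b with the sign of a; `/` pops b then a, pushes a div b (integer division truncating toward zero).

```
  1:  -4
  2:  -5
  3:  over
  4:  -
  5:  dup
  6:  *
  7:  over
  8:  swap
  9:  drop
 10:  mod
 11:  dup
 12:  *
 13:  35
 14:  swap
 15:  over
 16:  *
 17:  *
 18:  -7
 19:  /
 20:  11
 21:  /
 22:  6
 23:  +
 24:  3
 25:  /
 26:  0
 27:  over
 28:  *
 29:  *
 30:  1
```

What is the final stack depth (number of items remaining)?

2

-4    -4
-5    -4 -5
over  -4 -5 -4
-     -4 -1
dup   -4 -1 -1
*     -4 1
over  -4 1 -4
swap  -4 -4 1
drop  -4 -4
mod   0
dup   0 0
*     0
35    0 35
swap  35 0
over  35 0 35
*     35 0
*     0
-7    0 -7
/     0
11    0 11
/     0
6     0 6
+     6
3     6 3
/     2
0     2 0
over  2 0 2
*     2 0
*     0
1     0 1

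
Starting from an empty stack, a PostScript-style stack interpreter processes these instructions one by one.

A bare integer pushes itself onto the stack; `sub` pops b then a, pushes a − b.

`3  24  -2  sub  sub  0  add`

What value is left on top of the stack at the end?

3   : [3]
24  : [3, 24]
-2  : [3, 24, -2]
sub : [3, 26]
sub : [-23]
0   : [-23, 0]
add : [-23]

-23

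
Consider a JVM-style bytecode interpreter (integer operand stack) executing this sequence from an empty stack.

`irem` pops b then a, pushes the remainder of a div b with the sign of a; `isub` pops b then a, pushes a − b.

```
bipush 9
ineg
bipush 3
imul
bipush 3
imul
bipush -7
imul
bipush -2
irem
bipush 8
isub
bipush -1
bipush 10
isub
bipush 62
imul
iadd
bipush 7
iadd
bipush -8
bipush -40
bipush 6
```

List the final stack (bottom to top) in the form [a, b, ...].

bipush 9   : [9]
ineg       : [-9]
bipush 3   : [-9, 3]
imul       : [-27]
bipush 3   : [-27, 3]
imul       : [-81]
bipush -7  : [-81, -7]
imul       : [567]
bipush -2  : [567, -2]
irem       : [1]
bipush 8   : [1, 8]
isub       : [-7]
bipush -1  : [-7, -1]
bipush 10  : [-7, -1, 10]
isub       : [-7, -11]
bipush 62  : [-7, -11, 62]
imul       : [-7, -682]
iadd       : [-689]
bipush 7   : [-689, 7]
iadd       : [-682]
bipush -8  : [-682, -8]
bipush -40 : [-682, -8, -40]
bipush 6   : [-682, -8, -40, 6]

[-682, -8, -40, 6]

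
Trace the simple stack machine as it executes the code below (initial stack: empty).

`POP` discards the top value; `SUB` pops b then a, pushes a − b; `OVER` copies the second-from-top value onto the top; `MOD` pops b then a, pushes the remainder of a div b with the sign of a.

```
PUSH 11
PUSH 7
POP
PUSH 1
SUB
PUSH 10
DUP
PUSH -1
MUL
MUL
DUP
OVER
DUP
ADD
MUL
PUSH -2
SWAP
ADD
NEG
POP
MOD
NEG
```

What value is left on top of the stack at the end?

PUSH 11  11
PUSH 7   11 7
POP      11
PUSH 1   11 1
SUB      10
PUSH 10  10 10
DUP      10 10 10
PUSH -1  10 10 10 -1
MUL      10 10 -10
MUL      10 -100
DUP      10 -100 -100
OVER     10 -100 -100 -100
DUP      10 -100 -100 -100 -100
ADD      10 -100 -100 -200
MUL      10 -100 20000
PUSH -2  10 -100 20000 -2
SWAP     10 -100 -2 20000
ADD      10 -100 19998
NEG      10 -100 -19998
POP      10 -100
MOD      10
NEG      -10

-10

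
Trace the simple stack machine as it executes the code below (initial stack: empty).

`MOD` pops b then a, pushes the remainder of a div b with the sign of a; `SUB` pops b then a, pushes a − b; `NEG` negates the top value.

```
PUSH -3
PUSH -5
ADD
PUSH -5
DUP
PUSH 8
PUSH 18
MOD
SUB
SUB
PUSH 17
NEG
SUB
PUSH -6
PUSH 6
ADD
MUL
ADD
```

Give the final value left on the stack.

-8

PUSH -3 : -3
PUSH -5 : -3 -5
ADD     : -8
PUSH -5 : -8 -5
DUP     : -8 -5 -5
PUSH 8  : -8 -5 -5 8
PUSH 18 : -8 -5 -5 8 18
MOD     : -8 -5 -5 8
SUB     : -8 -5 -13
SUB     : -8 8
PUSH 17 : -8 8 17
NEG     : -8 8 -17
SUB     : -8 25
PUSH -6 : -8 25 -6
PUSH 6  : -8 25 -6 6
ADD     : -8 25 0
MUL     : -8 0
ADD     : -8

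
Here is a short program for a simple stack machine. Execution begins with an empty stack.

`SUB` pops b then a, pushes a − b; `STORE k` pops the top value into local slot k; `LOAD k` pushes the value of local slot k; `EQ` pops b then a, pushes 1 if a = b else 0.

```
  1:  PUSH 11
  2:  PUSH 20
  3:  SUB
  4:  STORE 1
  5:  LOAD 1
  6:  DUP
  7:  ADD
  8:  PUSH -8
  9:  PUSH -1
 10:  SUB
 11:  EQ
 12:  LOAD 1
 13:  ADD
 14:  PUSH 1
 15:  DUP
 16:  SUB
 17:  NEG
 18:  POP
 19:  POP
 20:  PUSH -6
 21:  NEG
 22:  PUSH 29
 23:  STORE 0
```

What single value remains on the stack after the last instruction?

PUSH 11 : [11]
PUSH 20 : [11, 20]
SUB     : [-9]
STORE 1 : []
LOAD 1  : [-9]
DUP     : [-9, -9]
ADD     : [-18]
PUSH -8 : [-18, -8]
PUSH -1 : [-18, -8, -1]
SUB     : [-18, -7]
EQ      : [0]
LOAD 1  : [0, -9]
ADD     : [-9]
PUSH 1  : [-9, 1]
DUP     : [-9, 1, 1]
SUB     : [-9, 0]
NEG     : [-9, 0]
POP     : [-9]
POP     : []
PUSH -6 : [-6]
NEG     : [6]
PUSH 29 : [6, 29]
STORE 0 : [6]

6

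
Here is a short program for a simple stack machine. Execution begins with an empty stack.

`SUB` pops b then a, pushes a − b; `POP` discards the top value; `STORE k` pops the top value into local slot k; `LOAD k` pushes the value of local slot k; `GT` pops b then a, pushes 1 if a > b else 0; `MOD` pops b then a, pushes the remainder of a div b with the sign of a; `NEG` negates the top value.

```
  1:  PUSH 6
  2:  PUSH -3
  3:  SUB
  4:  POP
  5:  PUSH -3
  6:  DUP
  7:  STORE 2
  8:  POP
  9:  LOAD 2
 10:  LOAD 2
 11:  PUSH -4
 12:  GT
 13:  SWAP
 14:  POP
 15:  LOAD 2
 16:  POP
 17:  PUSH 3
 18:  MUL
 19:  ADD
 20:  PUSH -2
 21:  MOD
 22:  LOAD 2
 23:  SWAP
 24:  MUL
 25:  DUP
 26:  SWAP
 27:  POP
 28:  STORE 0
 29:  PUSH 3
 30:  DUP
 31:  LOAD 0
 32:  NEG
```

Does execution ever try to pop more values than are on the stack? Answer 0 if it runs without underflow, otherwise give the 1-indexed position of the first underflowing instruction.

PUSH 6   6
PUSH -3  6 -3
SUB      9
POP      (empty)
PUSH -3  -3
DUP      -3 -3
STORE 2  -3
POP      (empty)
LOAD 2   -3
LOAD 2   -3 -3
PUSH -4  -3 -3 -4
GT       -3 1
SWAP     1 -3
POP      1
LOAD 2   1 -3
POP      1
PUSH 3   1 3
MUL      3
ADD  — needs 2 operands, stack has 1 → underflow

19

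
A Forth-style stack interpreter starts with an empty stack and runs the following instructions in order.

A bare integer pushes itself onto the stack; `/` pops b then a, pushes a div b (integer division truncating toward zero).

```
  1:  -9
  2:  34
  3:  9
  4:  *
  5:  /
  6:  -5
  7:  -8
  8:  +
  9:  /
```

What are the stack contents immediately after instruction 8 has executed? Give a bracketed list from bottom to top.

[0, -13]

-9 : -9
34 : -9 34
9  : -9 34 9
*  : -9 306
/  : 0
-5 : 0 -5
-8 : 0 -5 -8
+  : 0 -13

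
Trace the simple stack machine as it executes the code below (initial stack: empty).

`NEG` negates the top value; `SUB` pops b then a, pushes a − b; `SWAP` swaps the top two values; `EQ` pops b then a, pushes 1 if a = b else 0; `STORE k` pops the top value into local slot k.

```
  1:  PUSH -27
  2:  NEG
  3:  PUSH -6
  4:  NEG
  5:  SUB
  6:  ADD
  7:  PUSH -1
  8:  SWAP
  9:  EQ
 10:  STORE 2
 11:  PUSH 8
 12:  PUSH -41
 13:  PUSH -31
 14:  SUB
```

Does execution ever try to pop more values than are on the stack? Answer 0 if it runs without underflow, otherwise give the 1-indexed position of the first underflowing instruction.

6

PUSH -27  [-27]
NEG       [27]
PUSH -6   [27, -6]
NEG       [27, 6]
SUB       [21]
ADD  — needs 2 operands, stack has 1 → underflow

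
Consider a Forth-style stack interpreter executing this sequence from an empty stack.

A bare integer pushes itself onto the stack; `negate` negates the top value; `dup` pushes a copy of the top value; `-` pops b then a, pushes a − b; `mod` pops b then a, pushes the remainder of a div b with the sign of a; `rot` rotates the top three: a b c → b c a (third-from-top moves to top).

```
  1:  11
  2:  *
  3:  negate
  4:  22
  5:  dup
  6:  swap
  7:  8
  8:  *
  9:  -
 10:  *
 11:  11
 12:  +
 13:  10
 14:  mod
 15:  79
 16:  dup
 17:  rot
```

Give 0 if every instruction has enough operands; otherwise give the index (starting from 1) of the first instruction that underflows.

11 : [11]
*  — needs 2 operands, stack has 1 → underflow

2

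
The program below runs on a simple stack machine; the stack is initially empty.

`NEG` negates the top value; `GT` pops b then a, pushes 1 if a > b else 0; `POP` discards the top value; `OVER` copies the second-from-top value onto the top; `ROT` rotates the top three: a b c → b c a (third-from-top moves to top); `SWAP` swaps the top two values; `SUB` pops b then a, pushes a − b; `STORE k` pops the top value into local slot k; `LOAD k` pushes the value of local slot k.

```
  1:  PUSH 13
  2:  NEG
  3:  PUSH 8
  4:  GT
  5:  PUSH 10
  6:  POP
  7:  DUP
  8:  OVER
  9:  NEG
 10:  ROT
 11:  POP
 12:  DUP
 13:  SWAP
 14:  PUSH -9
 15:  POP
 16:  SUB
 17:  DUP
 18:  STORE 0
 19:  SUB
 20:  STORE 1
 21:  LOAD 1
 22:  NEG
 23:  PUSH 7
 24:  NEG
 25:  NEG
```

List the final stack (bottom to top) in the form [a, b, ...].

[0, 7]

PUSH 13  [13]
NEG      [-13]
PUSH 8   [-13, 8]
GT       [0]
PUSH 10  [0, 10]
POP      [0]
DUP      [0, 0]
OVER     [0, 0, 0]
NEG      [0, 0, 0]
ROT      [0, 0, 0]
POP      [0, 0]
DUP      [0, 0, 0]
SWAP     [0, 0, 0]
PUSH -9  [0, 0, 0, -9]
POP      [0, 0, 0]
SUB      [0, 0]
DUP      [0, 0, 0]
STORE 0  [0, 0]
SUB      [0]
STORE 1  []
LOAD 1   [0]
NEG      [0]
PUSH 7   [0, 7]
NEG      [0, -7]
NEG      [0, 7]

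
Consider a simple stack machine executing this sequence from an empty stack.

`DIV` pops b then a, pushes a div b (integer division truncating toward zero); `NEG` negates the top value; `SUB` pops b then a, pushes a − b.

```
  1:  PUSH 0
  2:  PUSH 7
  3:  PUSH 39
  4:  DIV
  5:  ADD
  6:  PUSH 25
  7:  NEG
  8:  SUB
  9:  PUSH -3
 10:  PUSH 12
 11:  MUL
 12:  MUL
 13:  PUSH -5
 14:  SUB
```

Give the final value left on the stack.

PUSH 0  → 0
PUSH 7  → 0 7
PUSH 39 → 0 7 39
DIV     → 0 0
ADD     → 0
PUSH 25 → 0 25
NEG     → 0 -25
SUB     → 25
PUSH -3 → 25 -3
PUSH 12 → 25 -3 12
MUL     → 25 -36
MUL     → -900
PUSH -5 → -900 -5
SUB     → -895

-895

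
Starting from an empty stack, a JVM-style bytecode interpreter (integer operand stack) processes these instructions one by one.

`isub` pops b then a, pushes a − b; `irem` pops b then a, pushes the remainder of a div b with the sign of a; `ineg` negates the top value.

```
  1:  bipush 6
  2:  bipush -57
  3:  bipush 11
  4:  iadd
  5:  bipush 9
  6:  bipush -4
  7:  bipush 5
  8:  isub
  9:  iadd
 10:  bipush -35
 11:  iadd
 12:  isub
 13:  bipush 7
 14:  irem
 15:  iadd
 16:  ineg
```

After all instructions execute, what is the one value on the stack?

bipush 6    [6]
bipush -57  [6, -57]
bipush 11   [6, -57, 11]
iadd        [6, -46]
bipush 9    [6, -46, 9]
bipush -4   [6, -46, 9, -4]
bipush 5    [6, -46, 9, -4, 5]
isub        [6, -46, 9, -9]
iadd        [6, -46, 0]
bipush -35  [6, -46, 0, -35]
iadd        [6, -46, -35]
isub        [6, -11]
bipush 7    [6, -11, 7]
irem        [6, -4]
iadd        [2]
ineg        [-2]

-2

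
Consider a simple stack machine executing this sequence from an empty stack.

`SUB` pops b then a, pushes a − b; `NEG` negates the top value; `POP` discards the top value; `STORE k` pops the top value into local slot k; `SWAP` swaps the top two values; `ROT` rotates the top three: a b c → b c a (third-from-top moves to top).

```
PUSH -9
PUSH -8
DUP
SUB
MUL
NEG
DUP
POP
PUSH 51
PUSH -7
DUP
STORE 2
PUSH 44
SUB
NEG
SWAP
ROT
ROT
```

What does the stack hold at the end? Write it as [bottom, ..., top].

[51, 0, 51]

PUSH -9 -> [-9]
PUSH -8 -> [-9, -8]
DUP     -> [-9, -8, -8]
SUB     -> [-9, 0]
MUL     -> [0]
NEG     -> [0]
DUP     -> [0, 0]
POP     -> [0]
PUSH 51 -> [0, 51]
PUSH -7 -> [0, 51, -7]
DUP     -> [0, 51, -7, -7]
STORE 2 -> [0, 51, -7]
PUSH 44 -> [0, 51, -7, 44]
SUB     -> [0, 51, -51]
NEG     -> [0, 51, 51]
SWAP    -> [0, 51, 51]
ROT     -> [51, 51, 0]
ROT     -> [51, 0, 51]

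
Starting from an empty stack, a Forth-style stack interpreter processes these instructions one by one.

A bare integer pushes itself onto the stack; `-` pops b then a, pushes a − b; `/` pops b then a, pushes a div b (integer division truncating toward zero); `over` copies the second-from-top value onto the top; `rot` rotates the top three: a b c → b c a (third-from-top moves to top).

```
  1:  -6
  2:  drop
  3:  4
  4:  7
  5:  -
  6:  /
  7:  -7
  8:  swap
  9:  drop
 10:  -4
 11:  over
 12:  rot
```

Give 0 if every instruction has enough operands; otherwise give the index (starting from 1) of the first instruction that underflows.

6

-6   → [-6]
drop → []
4    → [4]
7    → [4, 7]
-    → [-3]
/  — needs 2 operands, stack has 1 → underflow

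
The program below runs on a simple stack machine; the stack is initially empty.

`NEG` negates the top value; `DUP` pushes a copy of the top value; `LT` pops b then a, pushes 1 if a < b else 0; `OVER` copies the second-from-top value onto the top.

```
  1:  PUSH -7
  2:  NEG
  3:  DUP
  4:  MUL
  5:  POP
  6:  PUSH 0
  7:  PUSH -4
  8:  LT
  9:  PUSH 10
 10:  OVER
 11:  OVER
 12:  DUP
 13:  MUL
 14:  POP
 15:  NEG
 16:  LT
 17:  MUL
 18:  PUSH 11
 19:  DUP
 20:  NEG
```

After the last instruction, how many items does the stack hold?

3

PUSH -7  -7
NEG      7
DUP      7 7
MUL      49
POP      (empty)
PUSH 0   0
PUSH -4  0 -4
LT       0
PUSH 10  0 10
OVER     0 10 0
OVER     0 10 0 10
DUP      0 10 0 10 10
MUL      0 10 0 100
POP      0 10 0
NEG      0 10 0
LT       0 0
MUL      0
PUSH 11  0 11
DUP      0 11 11
NEG      0 11 -11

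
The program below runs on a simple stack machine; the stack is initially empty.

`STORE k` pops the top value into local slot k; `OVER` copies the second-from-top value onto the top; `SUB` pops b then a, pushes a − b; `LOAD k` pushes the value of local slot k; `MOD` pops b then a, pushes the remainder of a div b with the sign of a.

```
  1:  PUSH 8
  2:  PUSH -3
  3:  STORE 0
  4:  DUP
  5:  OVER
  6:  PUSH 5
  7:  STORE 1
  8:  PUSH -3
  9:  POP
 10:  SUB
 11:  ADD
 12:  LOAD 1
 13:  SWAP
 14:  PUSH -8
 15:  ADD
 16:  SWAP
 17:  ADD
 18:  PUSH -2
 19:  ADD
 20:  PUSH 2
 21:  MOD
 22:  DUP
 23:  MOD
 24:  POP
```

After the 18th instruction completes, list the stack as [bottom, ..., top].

[5, -2]

PUSH 8  : [8]
PUSH -3 : [8, -3]
STORE 0 : [8]
DUP     : [8, 8]
OVER    : [8, 8, 8]
PUSH 5  : [8, 8, 8, 5]
STORE 1 : [8, 8, 8]
PUSH -3 : [8, 8, 8, -3]
POP     : [8, 8, 8]
SUB     : [8, 0]
ADD     : [8]
LOAD 1  : [8, 5]
SWAP    : [5, 8]
PUSH -8 : [5, 8, -8]
ADD     : [5, 0]
SWAP    : [0, 5]
ADD     : [5]
PUSH -2 : [5, -2]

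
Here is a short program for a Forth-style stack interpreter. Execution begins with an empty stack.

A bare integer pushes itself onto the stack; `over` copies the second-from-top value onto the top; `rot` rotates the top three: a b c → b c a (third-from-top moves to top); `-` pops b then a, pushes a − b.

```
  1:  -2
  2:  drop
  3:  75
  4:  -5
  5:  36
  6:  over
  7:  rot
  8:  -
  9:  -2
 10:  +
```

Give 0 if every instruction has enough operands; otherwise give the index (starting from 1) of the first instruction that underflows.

0

-2   -> [-2]
drop -> []
75   -> [75]
-5   -> [75, -5]
36   -> [75, -5, 36]
over -> [75, -5, 36, -5]
rot  -> [75, 36, -5, -5]
-    -> [75, 36, 0]
-2   -> [75, 36, 0, -2]
+    -> [75, 36, -2]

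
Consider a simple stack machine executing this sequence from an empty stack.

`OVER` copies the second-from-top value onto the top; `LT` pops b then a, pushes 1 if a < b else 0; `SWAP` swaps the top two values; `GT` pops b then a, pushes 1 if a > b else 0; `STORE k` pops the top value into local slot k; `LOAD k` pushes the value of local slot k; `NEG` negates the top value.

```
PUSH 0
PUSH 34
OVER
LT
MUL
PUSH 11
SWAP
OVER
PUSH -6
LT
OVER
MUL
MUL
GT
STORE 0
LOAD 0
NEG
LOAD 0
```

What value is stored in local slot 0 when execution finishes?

PUSH 0  -> [0]
PUSH 34 -> [0, 34]
OVER    -> [0, 34, 0]
LT      -> [0, 0]
MUL     -> [0]
PUSH 11 -> [0, 11]
SWAP    -> [11, 0]
OVER    -> [11, 0, 11]
PUSH -6 -> [11, 0, 11, -6]
LT      -> [11, 0, 0]
OVER    -> [11, 0, 0, 0]
MUL     -> [11, 0, 0]
MUL     -> [11, 0]
GT      -> [1]
STORE 0 -> []
LOAD 0  -> [1]
NEG     -> [-1]
LOAD 0  -> [-1, 1]

1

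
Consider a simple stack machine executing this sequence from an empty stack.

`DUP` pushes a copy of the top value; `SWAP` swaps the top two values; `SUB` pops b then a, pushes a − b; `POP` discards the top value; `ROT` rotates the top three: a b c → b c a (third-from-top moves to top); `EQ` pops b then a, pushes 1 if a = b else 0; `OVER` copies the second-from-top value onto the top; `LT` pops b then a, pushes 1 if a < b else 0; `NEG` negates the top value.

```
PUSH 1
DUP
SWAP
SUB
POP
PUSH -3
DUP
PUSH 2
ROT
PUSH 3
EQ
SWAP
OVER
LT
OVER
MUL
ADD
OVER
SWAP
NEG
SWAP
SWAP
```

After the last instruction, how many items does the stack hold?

3

PUSH 1  → [1]
DUP     → [1, 1]
SWAP    → [1, 1]
SUB     → [0]
POP     → []
PUSH -3 → [-3]
DUP     → [-3, -3]
PUSH 2  → [-3, -3, 2]
ROT     → [-3, 2, -3]
PUSH 3  → [-3, 2, -3, 3]
EQ      → [-3, 2, 0]
SWAP    → [-3, 0, 2]
OVER    → [-3, 0, 2, 0]
LT      → [-3, 0, 0]
OVER    → [-3, 0, 0, 0]
MUL     → [-3, 0, 0]
ADD     → [-3, 0]
OVER    → [-3, 0, -3]
SWAP    → [-3, -3, 0]
NEG     → [-3, -3, 0]
SWAP    → [-3, 0, -3]
SWAP    → [-3, -3, 0]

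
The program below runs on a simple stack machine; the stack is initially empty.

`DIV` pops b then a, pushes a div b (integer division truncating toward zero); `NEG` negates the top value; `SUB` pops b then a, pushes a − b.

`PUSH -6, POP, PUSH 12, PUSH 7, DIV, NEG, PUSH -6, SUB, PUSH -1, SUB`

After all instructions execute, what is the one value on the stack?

6

PUSH -6 → [-6]
POP     → []
PUSH 12 → [12]
PUSH 7  → [12, 7]
DIV     → [1]
NEG     → [-1]
PUSH -6 → [-1, -6]
SUB     → [5]
PUSH -1 → [5, -1]
SUB     → [6]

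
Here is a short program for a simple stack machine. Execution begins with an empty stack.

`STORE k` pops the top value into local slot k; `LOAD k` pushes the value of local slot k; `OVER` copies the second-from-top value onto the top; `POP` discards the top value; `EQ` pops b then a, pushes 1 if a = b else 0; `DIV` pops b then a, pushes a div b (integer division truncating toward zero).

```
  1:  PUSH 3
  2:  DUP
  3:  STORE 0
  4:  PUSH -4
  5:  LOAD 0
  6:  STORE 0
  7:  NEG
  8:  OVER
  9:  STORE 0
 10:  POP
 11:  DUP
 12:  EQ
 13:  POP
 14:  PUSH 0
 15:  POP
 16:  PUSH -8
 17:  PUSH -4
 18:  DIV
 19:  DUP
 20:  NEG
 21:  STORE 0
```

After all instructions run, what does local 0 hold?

-2

PUSH 3  -> [3]
DUP     -> [3, 3]
STORE 0 -> [3]
PUSH -4 -> [3, -4]
LOAD 0  -> [3, -4, 3]
STORE 0 -> [3, -4]
NEG     -> [3, 4]
OVER    -> [3, 4, 3]
STORE 0 -> [3, 4]
POP     -> [3]
DUP     -> [3, 3]
EQ      -> [1]
POP     -> []
PUSH 0  -> [0]
POP     -> []
PUSH -8 -> [-8]
PUSH -4 -> [-8, -4]
DIV     -> [2]
DUP     -> [2, 2]
NEG     -> [2, -2]
STORE 0 -> [2]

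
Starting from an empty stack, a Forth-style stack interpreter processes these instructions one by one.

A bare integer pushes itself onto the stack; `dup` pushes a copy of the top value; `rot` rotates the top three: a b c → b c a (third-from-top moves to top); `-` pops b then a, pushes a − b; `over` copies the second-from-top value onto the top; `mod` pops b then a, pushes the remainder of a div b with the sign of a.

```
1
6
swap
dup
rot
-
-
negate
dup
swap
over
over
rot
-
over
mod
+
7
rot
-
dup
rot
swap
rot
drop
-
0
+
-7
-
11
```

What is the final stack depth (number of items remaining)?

1       1
6       1 6
swap    6 1
dup     6 1 1
rot     1 1 6
-       1 -5
-       6
negate  -6
dup     -6 -6
swap    -6 -6
over    -6 -6 -6
over    -6 -6 -6 -6
rot     -6 -6 -6 -6
-       -6 -6 0
over    -6 -6 0 -6
mod     -6 -6 0
+       -6 -6
7       -6 -6 7
rot     -6 7 -6
-       -6 13
dup     -6 13 13
rot     13 13 -6
swap    13 -6 13
rot     -6 13 13
drop    -6 13
-       -19
0       -19 0
+       -19
-7      -19 -7
-       -12
11      -12 11

2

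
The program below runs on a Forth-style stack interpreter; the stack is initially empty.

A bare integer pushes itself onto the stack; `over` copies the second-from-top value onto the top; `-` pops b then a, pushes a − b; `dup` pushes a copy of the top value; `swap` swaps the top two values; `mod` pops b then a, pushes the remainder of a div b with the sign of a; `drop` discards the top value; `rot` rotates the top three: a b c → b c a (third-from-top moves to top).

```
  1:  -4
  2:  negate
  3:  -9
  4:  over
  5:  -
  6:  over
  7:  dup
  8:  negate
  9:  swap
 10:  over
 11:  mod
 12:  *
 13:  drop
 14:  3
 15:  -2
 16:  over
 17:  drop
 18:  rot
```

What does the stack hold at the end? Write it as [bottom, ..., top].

-4      [-4]
negate  [4]
-9      [4, -9]
over    [4, -9, 4]
-       [4, -13]
over    [4, -13, 4]
dup     [4, -13, 4, 4]
negate  [4, -13, 4, -4]
swap    [4, -13, -4, 4]
over    [4, -13, -4, 4, -4]
mod     [4, -13, -4, 0]
*       [4, -13, 0]
drop    [4, -13]
3       [4, -13, 3]
-2      [4, -13, 3, -2]
over    [4, -13, 3, -2, 3]
drop    [4, -13, 3, -2]
rot     [4, 3, -2, -13]

[4, 3, -2, -13]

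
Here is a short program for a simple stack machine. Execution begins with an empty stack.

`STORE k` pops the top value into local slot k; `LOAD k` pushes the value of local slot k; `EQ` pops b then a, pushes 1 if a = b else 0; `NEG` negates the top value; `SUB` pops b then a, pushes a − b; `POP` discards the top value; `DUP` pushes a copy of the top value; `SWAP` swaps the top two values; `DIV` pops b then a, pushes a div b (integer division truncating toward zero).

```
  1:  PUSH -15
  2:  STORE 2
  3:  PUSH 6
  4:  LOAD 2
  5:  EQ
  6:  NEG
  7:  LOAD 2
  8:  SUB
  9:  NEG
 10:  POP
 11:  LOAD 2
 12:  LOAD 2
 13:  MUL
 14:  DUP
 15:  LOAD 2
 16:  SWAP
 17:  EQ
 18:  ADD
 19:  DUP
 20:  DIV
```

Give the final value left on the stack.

PUSH -15 → -15
STORE 2  → (empty)
PUSH 6   → 6
LOAD 2   → 6 -15
EQ       → 0
NEG      → 0
LOAD 2   → 0 -15
SUB      → 15
NEG      → -15
POP      → (empty)
LOAD 2   → -15
LOAD 2   → -15 -15
MUL      → 225
DUP      → 225 225
LOAD 2   → 225 225 -15
SWAP     → 225 -15 225
EQ       → 225 0
ADD      → 225
DUP      → 225 225
DIV      → 1

1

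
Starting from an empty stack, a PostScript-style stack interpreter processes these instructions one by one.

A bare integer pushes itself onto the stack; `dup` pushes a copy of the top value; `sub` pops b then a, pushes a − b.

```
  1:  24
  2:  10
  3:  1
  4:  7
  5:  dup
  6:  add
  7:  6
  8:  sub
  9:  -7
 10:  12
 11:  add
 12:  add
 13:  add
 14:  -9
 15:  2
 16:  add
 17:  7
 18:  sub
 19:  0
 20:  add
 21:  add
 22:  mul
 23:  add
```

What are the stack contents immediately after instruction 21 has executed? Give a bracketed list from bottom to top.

24  : 24
10  : 24 10
1   : 24 10 1
7   : 24 10 1 7
dup : 24 10 1 7 7
add : 24 10 1 14
6   : 24 10 1 14 6
sub : 24 10 1 8
-7  : 24 10 1 8 -7
12  : 24 10 1 8 -7 12
add : 24 10 1 8 5
add : 24 10 1 13
add : 24 10 14
-9  : 24 10 14 -9
2   : 24 10 14 -9 2
add : 24 10 14 -7
7   : 24 10 14 -7 7
sub : 24 10 14 -14
0   : 24 10 14 -14 0
add : 24 10 14 -14
add : 24 10 0

[24, 10, 0]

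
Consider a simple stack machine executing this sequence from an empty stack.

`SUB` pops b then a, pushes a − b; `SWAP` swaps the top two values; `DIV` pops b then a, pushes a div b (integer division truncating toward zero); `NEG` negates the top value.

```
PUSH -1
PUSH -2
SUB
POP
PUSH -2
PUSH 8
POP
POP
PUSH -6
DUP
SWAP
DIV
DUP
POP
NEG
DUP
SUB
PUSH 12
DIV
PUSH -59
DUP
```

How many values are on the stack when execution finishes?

PUSH -1  -> -1
PUSH -2  -> -1 -2
SUB      -> 1
POP      -> (empty)
PUSH -2  -> -2
PUSH 8   -> -2 8
POP      -> -2
POP      -> (empty)
PUSH -6  -> -6
DUP      -> -6 -6
SWAP     -> -6 -6
DIV      -> 1
DUP      -> 1 1
POP      -> 1
NEG      -> -1
DUP      -> -1 -1
SUB      -> 0
PUSH 12  -> 0 12
DIV      -> 0
PUSH -59 -> 0 -59
DUP      -> 0 -59 -59

3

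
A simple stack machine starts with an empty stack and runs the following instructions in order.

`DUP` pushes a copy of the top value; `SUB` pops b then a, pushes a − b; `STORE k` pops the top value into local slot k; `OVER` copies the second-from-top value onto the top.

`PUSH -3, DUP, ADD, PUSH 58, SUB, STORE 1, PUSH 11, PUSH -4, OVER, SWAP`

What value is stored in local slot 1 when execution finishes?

-64

PUSH -3 → [-3]
DUP     → [-3, -3]
ADD     → [-6]
PUSH 58 → [-6, 58]
SUB     → [-64]
STORE 1 → []
PUSH 11 → [11]
PUSH -4 → [11, -4]
OVER    → [11, -4, 11]
SWAP    → [11, 11, -4]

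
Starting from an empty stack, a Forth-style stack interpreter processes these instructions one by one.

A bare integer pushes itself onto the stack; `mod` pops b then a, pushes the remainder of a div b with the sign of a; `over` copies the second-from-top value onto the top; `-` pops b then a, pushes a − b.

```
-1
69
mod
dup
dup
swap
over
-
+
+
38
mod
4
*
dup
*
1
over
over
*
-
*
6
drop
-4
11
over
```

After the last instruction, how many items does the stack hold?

-1    -1
69    -1 69
mod   -1
dup   -1 -1
dup   -1 -1 -1
swap  -1 -1 -1
over  -1 -1 -1 -1
-     -1 -1 0
+     -1 -1
+     -2
38    -2 38
mod   -2
4     -2 4
*     -8
dup   -8 -8
*     64
1     64 1
over  64 1 64
over  64 1 64 1
*     64 1 64
-     64 -63
*     -4032
6     -4032 6
drop  -4032
-4    -4032 -4
11    -4032 -4 11
over  -4032 -4 11 -4

4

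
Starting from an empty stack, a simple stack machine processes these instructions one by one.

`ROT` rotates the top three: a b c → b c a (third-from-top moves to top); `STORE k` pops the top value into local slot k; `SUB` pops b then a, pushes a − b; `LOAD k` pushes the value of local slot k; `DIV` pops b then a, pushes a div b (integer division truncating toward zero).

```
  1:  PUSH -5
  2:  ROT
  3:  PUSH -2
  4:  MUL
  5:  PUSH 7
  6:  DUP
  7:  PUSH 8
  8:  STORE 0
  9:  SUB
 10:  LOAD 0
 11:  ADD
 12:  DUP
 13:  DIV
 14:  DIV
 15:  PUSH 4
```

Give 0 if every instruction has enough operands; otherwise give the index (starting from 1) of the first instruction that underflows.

PUSH -5 → [-5]
ROT  — needs 3 operands, stack has 1 → underflow

2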